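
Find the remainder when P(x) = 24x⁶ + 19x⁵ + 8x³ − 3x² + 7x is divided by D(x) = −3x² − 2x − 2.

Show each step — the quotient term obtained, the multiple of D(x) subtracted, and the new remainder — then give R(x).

R(x) = −3x + 2

Step 1: lead(24x⁶ + 19x⁵ + 8x³ − 3x² + 7x) ÷ lead(D) = 24x⁶ ÷ −3x² = −8x⁴. Subtract (−8x⁴)·D = 24x⁶ + 16x⁵ + 16x⁴. Remainder: 3x⁵ − 16x⁴ + 8x³ − 3x² + 7x.
Step 2: lead(3x⁵ − 16x⁴ + 8x³ − 3x² + 7x) ÷ lead(D) = 3x⁵ ÷ −3x² = −x³. Subtract (−x³)·D = 3x⁵ + 2x⁴ + 2x³. Remainder: −18x⁴ + 6x³ − 3x² + 7x.
Step 3: lead(−18x⁴ + 6x³ − 3x² + 7x) ÷ lead(D) = −18x⁴ ÷ −3x² = 6x². Subtract (6x²)·D = −18x⁴ − 12x³ − 12x². Remainder: 18x³ + 9x² + 7x.
Step 4: lead(18x³ + 9x² + 7x) ÷ lead(D) = 18x³ ÷ −3x² = −6x. Subtract (−6x)·D = 18x³ + 12x² + 12x. Remainder: −3x² − 5x.
Step 5: lead(−3x² − 5x) ÷ lead(D) = −3x² ÷ −3x² = 1. Subtract (1)·D = −3x² − 2x − 2. Remainder: −3x + 2.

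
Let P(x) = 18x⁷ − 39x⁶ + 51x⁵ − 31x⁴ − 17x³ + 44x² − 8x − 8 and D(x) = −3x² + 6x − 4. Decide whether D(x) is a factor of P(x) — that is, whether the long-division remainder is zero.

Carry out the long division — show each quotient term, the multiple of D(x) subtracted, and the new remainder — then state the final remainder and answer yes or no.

R(x) = 0, so D(x) is a factor of P(x). yes

Step 1: lead(18x⁷ − 39x⁶ + 51x⁵ − 31x⁴ − 17x³ + 44x² − 8x − 8) ÷ lead(D) = 18x⁷ ÷ −3x² = −6x⁵. Subtract (−6x⁵)·D = 18x⁷ − 36x⁶ + 24x⁵. Remainder: −3x⁶ + 27x⁵ − 31x⁴ − 17x³ + 44x² − 8x − 8.
Step 2: lead(−3x⁶ + 27x⁵ − 31x⁴ − 17x³ + 44x² − 8x − 8) ÷ lead(D) = −3x⁶ ÷ −3x² = x⁴. Subtract (x⁴)·D = −3x⁶ + 6x⁵ − 4x⁴. Remainder: 21x⁵ − 27x⁴ − 17x³ + 44x² − 8x − 8.
Step 3: lead(21x⁵ − 27x⁴ − 17x³ + 44x² − 8x − 8) ÷ lead(D) = 21x⁵ ÷ −3x² = −7x³. Subtract (−7x³)·D = 21x⁵ − 42x⁴ + 28x³. Remainder: 15x⁴ − 45x³ + 44x² − 8x − 8.
Step 4: lead(15x⁴ − 45x³ + 44x² − 8x − 8) ÷ lead(D) = 15x⁴ ÷ −3x² = −5x². Subtract (−5x²)·D = 15x⁴ − 30x³ + 20x². Remainder: −15x³ + 24x² − 8x − 8.
Step 5: lead(−15x³ + 24x² − 8x − 8) ÷ lead(D) = −15x³ ÷ −3x² = 5x. Subtract (5x)·D = −15x³ + 30x² − 20x. Remainder: −6x² + 12x − 8.
Step 6: lead(−6x² + 12x − 8) ÷ lead(D) = −6x² ÷ −3x² = 2. Subtract (2)·D = −6x² + 12x − 8. Remainder: 0.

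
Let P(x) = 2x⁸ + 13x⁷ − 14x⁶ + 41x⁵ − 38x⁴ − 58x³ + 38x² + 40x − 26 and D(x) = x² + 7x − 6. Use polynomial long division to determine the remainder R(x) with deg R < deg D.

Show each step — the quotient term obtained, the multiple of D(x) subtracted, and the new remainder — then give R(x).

Step 1: lead(2x⁸ + 13x⁷ − 14x⁶ + 41x⁵ − 38x⁴ − 58x³ + 38x² + 40x − 26) ÷ lead(D) = 2x⁸ ÷ x² = 2x⁶. Subtract (2x⁶)·D = 2x⁸ + 14x⁷ − 12x⁶. Remainder: −x⁷ − 2x⁶ + 41x⁵ − 38x⁴ − 58x³ + 38x² + 40x − 26.
Step 2: lead(−x⁷ − 2x⁶ + 41x⁵ − 38x⁴ − 58x³ + 38x² + 40x − 26) ÷ lead(D) = −x⁷ ÷ x² = −x⁵. Subtract (−x⁵)·D = −x⁷ − 7x⁶ + 6x⁵. Remainder: 5x⁶ + 35x⁵ − 38x⁴ − 58x³ + 38x² + 40x − 26.
Step 3: lead(5x⁶ + 35x⁵ − 38x⁴ − 58x³ + 38x² + 40x − 26) ÷ lead(D) = 5x⁶ ÷ x² = 5x⁴. Subtract (5x⁴)·D = 5x⁶ + 35x⁵ − 30x⁴. Remainder: −8x⁴ − 58x³ + 38x² + 40x − 26.
Step 4: lead(−8x⁴ − 58x³ + 38x² + 40x − 26) ÷ lead(D) = −8x⁴ ÷ x² = −8x². Subtract (−8x²)·D = −8x⁴ − 56x³ + 48x². Remainder: −2x³ − 10x² + 40x − 26.
Step 5: lead(−2x³ − 10x² + 40x − 26) ÷ lead(D) = −2x³ ÷ x² = −2x. Subtract (−2x)·D = −2x³ − 14x² + 12x. Remainder: 4x² + 28x − 26.
Step 6: lead(4x² + 28x − 26) ÷ lead(D) = 4x² ÷ x² = 4. Subtract (4)·D = 4x² + 28x − 24. Remainder: −2.

R(x) = −2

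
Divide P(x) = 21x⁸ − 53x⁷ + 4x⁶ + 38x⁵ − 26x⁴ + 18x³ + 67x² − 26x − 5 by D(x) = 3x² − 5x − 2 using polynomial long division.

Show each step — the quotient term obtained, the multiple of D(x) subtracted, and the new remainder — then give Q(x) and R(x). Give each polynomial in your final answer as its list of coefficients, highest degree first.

Q = [7, -6, -4, 2, -8, -6, 7]; R = [-3, 9]

Step 1: lead(21x⁸ − 53x⁷ + 4x⁶ + 38x⁵ − 26x⁴ + 18x³ + 67x² − 26x − 5) ÷ lead(D) = 21x⁸ ÷ 3x² = 7x⁶. Subtract (7x⁶)·D = 21x⁸ − 35x⁷ − 14x⁶. Remainder: −18x⁷ + 18x⁶ + 38x⁵ − 26x⁴ + 18x³ + 67x² − 26x − 5.
Step 2: lead(−18x⁷ + 18x⁶ + 38x⁵ − 26x⁴ + 18x³ + 67x² − 26x − 5) ÷ lead(D) = −18x⁷ ÷ 3x² = −6x⁵. Subtract (−6x⁵)·D = −18x⁷ + 30x⁶ + 12x⁵. Remainder: −12x⁶ + 26x⁵ − 26x⁴ + 18x³ + 67x² − 26x − 5.
Step 3: lead(−12x⁶ + 26x⁵ − 26x⁴ + 18x³ + 67x² − 26x − 5) ÷ lead(D) = −12x⁶ ÷ 3x² = −4x⁴. Subtract (−4x⁴)·D = −12x⁶ + 20x⁵ + 8x⁴. Remainder: 6x⁵ − 34x⁴ + 18x³ + 67x² − 26x − 5.
Step 4: lead(6x⁵ − 34x⁴ + 18x³ + 67x² − 26x − 5) ÷ lead(D) = 6x⁵ ÷ 3x² = 2x³. Subtract (2x³)·D = 6x⁵ − 10x⁴ − 4x³. Remainder: −24x⁴ + 22x³ + 67x² − 26x − 5.
Step 5: lead(−24x⁴ + 22x³ + 67x² − 26x − 5) ÷ lead(D) = −24x⁴ ÷ 3x² = −8x². Subtract (−8x²)·D = −24x⁴ + 40x³ + 16x². Remainder: −18x³ + 51x² − 26x − 5.
Step 6: lead(−18x³ + 51x² − 26x − 5) ÷ lead(D) = −18x³ ÷ 3x² = −6x. Subtract (−6x)·D = −18x³ + 30x² + 12x. Remainder: 21x² − 38x − 5.
Step 7: lead(21x² − 38x − 5) ÷ lead(D) = 21x² ÷ 3x² = 7. Subtract (7)·D = 21x² − 35x − 14. Remainder: −3x + 9.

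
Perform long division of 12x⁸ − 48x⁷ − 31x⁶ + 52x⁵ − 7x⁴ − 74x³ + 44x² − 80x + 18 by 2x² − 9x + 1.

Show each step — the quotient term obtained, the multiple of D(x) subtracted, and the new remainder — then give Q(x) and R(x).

Q(x) = 6x⁶ + 3x⁵ − 5x⁴ + 2x³ + 8x² − 2x + 9; R(x) = 3x + 9

Step 1: lead(12x⁸ − 48x⁷ − 31x⁶ + 52x⁵ − 7x⁴ − 74x³ + 44x² − 80x + 18) ÷ lead(D) = 12x⁸ ÷ 2x² = 6x⁶. Subtract (6x⁶)·D = 12x⁸ − 54x⁷ + 6x⁶. Remainder: 6x⁷ − 37x⁶ + 52x⁵ − 7x⁴ − 74x³ + 44x² − 80x + 18.
Step 2: lead(6x⁷ − 37x⁶ + 52x⁵ − 7x⁴ − 74x³ + 44x² − 80x + 18) ÷ lead(D) = 6x⁷ ÷ 2x² = 3x⁵. Subtract (3x⁵)·D = 6x⁷ − 27x⁶ + 3x⁵. Remainder: −10x⁶ + 49x⁵ − 7x⁴ − 74x³ + 44x² − 80x + 18.
Step 3: lead(−10x⁶ + 49x⁵ − 7x⁴ − 74x³ + 44x² − 80x + 18) ÷ lead(D) = −10x⁶ ÷ 2x² = −5x⁴. Subtract (−5x⁴)·D = −10x⁶ + 45x⁵ − 5x⁴. Remainder: 4x⁵ − 2x⁴ − 74x³ + 44x² − 80x + 18.
Step 4: lead(4x⁵ − 2x⁴ − 74x³ + 44x² − 80x + 18) ÷ lead(D) = 4x⁵ ÷ 2x² = 2x³. Subtract (2x³)·D = 4x⁵ − 18x⁴ + 2x³. Remainder: 16x⁴ − 76x³ + 44x² − 80x + 18.
Step 5: lead(16x⁴ − 76x³ + 44x² − 80x + 18) ÷ lead(D) = 16x⁴ ÷ 2x² = 8x². Subtract (8x²)·D = 16x⁴ − 72x³ + 8x². Remainder: −4x³ + 36x² − 80x + 18.
Step 6: lead(−4x³ + 36x² − 80x + 18) ÷ lead(D) = −4x³ ÷ 2x² = −2x. Subtract (−2x)·D = −4x³ + 18x² − 2x. Remainder: 18x² − 78x + 18.
Step 7: lead(18x² − 78x + 18) ÷ lead(D) = 18x² ÷ 2x² = 9. Subtract (9)·D = 18x² − 81x + 9. Remainder: 3x + 9.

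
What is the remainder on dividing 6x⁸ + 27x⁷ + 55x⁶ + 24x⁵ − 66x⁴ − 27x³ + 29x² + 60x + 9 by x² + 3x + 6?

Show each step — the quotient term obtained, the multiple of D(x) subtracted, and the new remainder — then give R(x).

R(x) = −3

Step 1: lead(6x⁸ + 27x⁷ + 55x⁶ + 24x⁵ − 66x⁴ − 27x³ + 29x² + 60x + 9) ÷ lead(D) = 6x⁸ ÷ x² = 6x⁶. Subtract (6x⁶)·D = 6x⁸ + 18x⁷ + 36x⁶. Remainder: 9x⁷ + 19x⁶ + 24x⁵ − 66x⁴ − 27x³ + 29x² + 60x + 9.
Step 2: lead(9x⁷ + 19x⁶ + 24x⁵ − 66x⁴ − 27x³ + 29x² + 60x + 9) ÷ lead(D) = 9x⁷ ÷ x² = 9x⁵. Subtract (9x⁵)·D = 9x⁷ + 27x⁶ + 54x⁵. Remainder: −8x⁶ − 30x⁵ − 66x⁴ − 27x³ + 29x² + 60x + 9.
Step 3: lead(−8x⁶ − 30x⁵ − 66x⁴ − 27x³ + 29x² + 60x + 9) ÷ lead(D) = −8x⁶ ÷ x² = −8x⁴. Subtract (−8x⁴)·D = −8x⁶ − 24x⁵ − 48x⁴. Remainder: −6x⁵ − 18x⁴ − 27x³ + 29x² + 60x + 9.
Step 4: lead(−6x⁵ − 18x⁴ − 27x³ + 29x² + 60x + 9) ÷ lead(D) = −6x⁵ ÷ x² = −6x³. Subtract (−6x³)·D = −6x⁵ − 18x⁴ − 36x³. Remainder: 9x³ + 29x² + 60x + 9.
Step 5: lead(9x³ + 29x² + 60x + 9) ÷ lead(D) = 9x³ ÷ x² = 9x. Subtract (9x)·D = 9x³ + 27x² + 54x. Remainder: 2x² + 6x + 9.
Step 6: lead(2x² + 6x + 9) ÷ lead(D) = 2x² ÷ x² = 2. Subtract (2)·D = 2x² + 6x + 12. Remainder: −3.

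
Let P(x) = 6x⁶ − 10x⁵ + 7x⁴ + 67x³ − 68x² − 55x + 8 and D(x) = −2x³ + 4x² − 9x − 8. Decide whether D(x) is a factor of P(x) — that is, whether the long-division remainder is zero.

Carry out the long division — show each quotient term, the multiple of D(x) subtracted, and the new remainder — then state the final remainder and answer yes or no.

R(x) = 0, so D(x) is a factor of P(x). yes

Step 1: lead(6x⁶ − 10x⁵ + 7x⁴ + 67x³ − 68x² − 55x + 8) ÷ lead(D) = 6x⁶ ÷ −2x³ = −3x³. Subtract (−3x³)·D = 6x⁶ − 12x⁵ + 27x⁴ + 24x³. Remainder: 2x⁵ − 20x⁴ + 43x³ − 68x² − 55x + 8.
Step 2: lead(2x⁵ − 20x⁴ + 43x³ − 68x² − 55x + 8) ÷ lead(D) = 2x⁵ ÷ −2x³ = −x². Subtract (−x²)·D = 2x⁵ − 4x⁴ + 9x³ + 8x². Remainder: −16x⁴ + 34x³ − 76x² − 55x + 8.
Step 3: lead(−16x⁴ + 34x³ − 76x² − 55x + 8) ÷ lead(D) = −16x⁴ ÷ −2x³ = 8x. Subtract (8x)·D = −16x⁴ + 32x³ − 72x² − 64x. Remainder: 2x³ − 4x² + 9x + 8.
Step 4: lead(2x³ − 4x² + 9x + 8) ÷ lead(D) = 2x³ ÷ −2x³ = −1. Subtract (−1)·D = 2x³ − 4x² + 9x + 8. Remainder: 0.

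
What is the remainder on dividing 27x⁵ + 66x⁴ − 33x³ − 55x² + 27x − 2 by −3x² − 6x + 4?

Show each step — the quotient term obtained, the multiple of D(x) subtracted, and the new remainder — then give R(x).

Step 1: lead(27x⁵ + 66x⁴ − 33x³ − 55x² + 27x − 2) ÷ lead(D) = 27x⁵ ÷ −3x² = −9x³. Subtract (−9x³)·D = 27x⁵ + 54x⁴ − 36x³. Remainder: 12x⁴ + 3x³ − 55x² + 27x − 2.
Step 2: lead(12x⁴ + 3x³ − 55x² + 27x − 2) ÷ lead(D) = 12x⁴ ÷ −3x² = −4x². Subtract (−4x²)·D = 12x⁴ + 24x³ − 16x². Remainder: −21x³ − 39x² + 27x − 2.
Step 3: lead(−21x³ − 39x² + 27x − 2) ÷ lead(D) = −21x³ ÷ −3x² = 7x. Subtract (7x)·D = −21x³ − 42x² + 28x. Remainder: 3x² − x − 2.
Step 4: lead(3x² − x − 2) ÷ lead(D) = 3x² ÷ −3x² = −1. Subtract (−1)·D = 3x² + 6x − 4. Remainder: −7x + 2.

R(x) = −7x + 2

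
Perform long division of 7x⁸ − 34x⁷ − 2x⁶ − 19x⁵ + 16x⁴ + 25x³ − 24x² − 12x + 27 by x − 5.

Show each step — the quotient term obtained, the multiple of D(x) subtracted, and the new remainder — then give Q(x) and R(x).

Q(x) = 7x⁷ + x⁶ + 3x⁵ − 4x⁴ − 4x³ + 5x² + x − 7; R(x) = −8

Step 1: lead(7x⁸ − 34x⁷ − 2x⁶ − 19x⁵ + 16x⁴ + 25x³ − 24x² − 12x + 27) ÷ lead(D) = 7x⁸ ÷ x = 7x⁷. Subtract (7x⁷)·D = 7x⁸ − 35x⁷. Remainder: x⁷ − 2x⁶ − 19x⁵ + 16x⁴ + 25x³ − 24x² − 12x + 27.
Step 2: lead(x⁷ − 2x⁶ − 19x⁵ + 16x⁴ + 25x³ − 24x² − 12x + 27) ÷ lead(D) = x⁷ ÷ x = x⁶. Subtract (x⁶)·D = x⁷ − 5x⁶. Remainder: 3x⁶ − 19x⁵ + 16x⁴ + 25x³ − 24x² − 12x + 27.
Step 3: lead(3x⁶ − 19x⁵ + 16x⁴ + 25x³ − 24x² − 12x + 27) ÷ lead(D) = 3x⁶ ÷ x = 3x⁵. Subtract (3x⁵)·D = 3x⁶ − 15x⁵. Remainder: −4x⁵ + 16x⁴ + 25x³ − 24x² − 12x + 27.
Step 4: lead(−4x⁵ + 16x⁴ + 25x³ − 24x² − 12x + 27) ÷ lead(D) = −4x⁵ ÷ x = −4x⁴. Subtract (−4x⁴)·D = −4x⁵ + 20x⁴. Remainder: −4x⁴ + 25x³ − 24x² − 12x + 27.
Step 5: lead(−4x⁴ + 25x³ − 24x² − 12x + 27) ÷ lead(D) = −4x⁴ ÷ x = −4x³. Subtract (−4x³)·D = −4x⁴ + 20x³. Remainder: 5x³ − 24x² − 12x + 27.
Step 6: lead(5x³ − 24x² − 12x + 27) ÷ lead(D) = 5x³ ÷ x = 5x². Subtract (5x²)·D = 5x³ − 25x². Remainder: x² − 12x + 27.
Step 7: lead(x² − 12x + 27) ÷ lead(D) = x² ÷ x = x. Subtract (x)·D = x² − 5x. Remainder: −7x + 27.
Step 8: lead(−7x + 27) ÷ lead(D) = −7x ÷ x = −7. Subtract (−7)·D = −7x + 35. Remainder: −8.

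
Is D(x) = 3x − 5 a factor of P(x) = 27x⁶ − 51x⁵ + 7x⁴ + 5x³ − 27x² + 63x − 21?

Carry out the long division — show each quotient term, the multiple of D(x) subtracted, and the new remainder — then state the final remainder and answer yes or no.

R(x) = 9, so D(x) is not a factor of P(x). no

Step 1: lead(27x⁶ − 51x⁵ + 7x⁴ + 5x³ − 27x² + 63x − 21) ÷ lead(D) = 27x⁶ ÷ 3x = 9x⁵. Subtract (9x⁵)·D = 27x⁶ − 45x⁵. Remainder: −6x⁵ + 7x⁴ + 5x³ − 27x² + 63x − 21.
Step 2: lead(−6x⁵ + 7x⁴ + 5x³ − 27x² + 63x − 21) ÷ lead(D) = −6x⁵ ÷ 3x = −2x⁴. Subtract (−2x⁴)·D = −6x⁵ + 10x⁴. Remainder: −3x⁴ + 5x³ − 27x² + 63x − 21.
Step 3: lead(−3x⁴ + 5x³ − 27x² + 63x − 21) ÷ lead(D) = −3x⁴ ÷ 3x = −x³. Subtract (−x³)·D = −3x⁴ + 5x³. Remainder: −27x² + 63x − 21.
Step 4: lead(−27x² + 63x − 21) ÷ lead(D) = −27x² ÷ 3x = −9x. Subtract (−9x)·D = −27x² + 45x. Remainder: 18x − 21.
Step 5: lead(18x − 21) ÷ lead(D) = 18x ÷ 3x = 6. Subtract (6)·D = 18x − 30. Remainder: 9.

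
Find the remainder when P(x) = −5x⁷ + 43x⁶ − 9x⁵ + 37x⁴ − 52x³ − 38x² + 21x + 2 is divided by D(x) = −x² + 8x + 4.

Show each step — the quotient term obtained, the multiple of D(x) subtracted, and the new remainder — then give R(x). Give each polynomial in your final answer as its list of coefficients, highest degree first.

Step 1: lead(−5x⁷ + 43x⁶ − 9x⁵ + 37x⁴ − 52x³ − 38x² + 21x + 2) ÷ lead(D) = −5x⁷ ÷ −x² = 5x⁵. Subtract (5x⁵)·D = −5x⁷ + 40x⁶ + 20x⁵. Remainder: 3x⁶ − 29x⁵ + 37x⁴ − 52x³ − 38x² + 21x + 2.
Step 2: lead(3x⁶ − 29x⁵ + 37x⁴ − 52x³ − 38x² + 21x + 2) ÷ lead(D) = 3x⁶ ÷ −x² = −3x⁴. Subtract (−3x⁴)·D = 3x⁶ − 24x⁵ − 12x⁴. Remainder: −5x⁵ + 49x⁴ − 52x³ − 38x² + 21x + 2.
Step 3: lead(−5x⁵ + 49x⁴ − 52x³ − 38x² + 21x + 2) ÷ lead(D) = −5x⁵ ÷ −x² = 5x³. Subtract (5x³)·D = −5x⁵ + 40x⁴ + 20x³. Remainder: 9x⁴ − 72x³ − 38x² + 21x + 2.
Step 4: lead(9x⁴ − 72x³ − 38x² + 21x + 2) ÷ lead(D) = 9x⁴ ÷ −x² = −9x². Subtract (−9x²)·D = 9x⁴ − 72x³ − 36x². Remainder: −2x² + 21x + 2.
Step 5: lead(−2x² + 21x + 2) ÷ lead(D) = −2x² ÷ −x² = 2. Subtract (2)·D = −2x² + 16x + 8. Remainder: 5x − 6.

R = [5, -6]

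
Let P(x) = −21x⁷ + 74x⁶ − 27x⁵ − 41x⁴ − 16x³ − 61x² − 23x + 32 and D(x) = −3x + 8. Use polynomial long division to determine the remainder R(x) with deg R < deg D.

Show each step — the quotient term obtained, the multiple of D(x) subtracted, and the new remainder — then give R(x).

Step 1: lead(−21x⁷ + 74x⁶ − 27x⁵ − 41x⁴ − 16x³ − 61x² − 23x + 32) ÷ lead(D) = −21x⁷ ÷ −3x = 7x⁶. Subtract (7x⁶)·D = −21x⁷ + 56x⁶. Remainder: 18x⁶ − 27x⁵ − 41x⁴ − 16x³ − 61x² − 23x + 32.
Step 2: lead(18x⁶ − 27x⁵ − 41x⁴ − 16x³ − 61x² − 23x + 32) ÷ lead(D) = 18x⁶ ÷ −3x = −6x⁵. Subtract (−6x⁵)·D = 18x⁶ − 48x⁵. Remainder: 21x⁵ − 41x⁴ − 16x³ − 61x² − 23x + 32.
Step 3: lead(21x⁵ − 41x⁴ − 16x³ − 61x² − 23x + 32) ÷ lead(D) = 21x⁵ ÷ −3x = −7x⁴. Subtract (−7x⁴)·D = 21x⁵ − 56x⁴. Remainder: 15x⁴ − 16x³ − 61x² − 23x + 32.
Step 4: lead(15x⁴ − 16x³ − 61x² − 23x + 32) ÷ lead(D) = 15x⁴ ÷ −3x = −5x³. Subtract (−5x³)·D = 15x⁴ − 40x³. Remainder: 24x³ − 61x² − 23x + 32.
Step 5: lead(24x³ − 61x² − 23x + 32) ÷ lead(D) = 24x³ ÷ −3x = −8x². Subtract (−8x²)·D = 24x³ − 64x². Remainder: 3x² − 23x + 32.
Step 6: lead(3x² − 23x + 32) ÷ lead(D) = 3x² ÷ −3x = −x. Subtract (−x)·D = 3x² − 8x. Remainder: −15x + 32.
Step 7: lead(−15x + 32) ÷ lead(D) = −15x ÷ −3x = 5. Subtract (5)·D = −15x + 40. Remainder: −8.

R(x) = −8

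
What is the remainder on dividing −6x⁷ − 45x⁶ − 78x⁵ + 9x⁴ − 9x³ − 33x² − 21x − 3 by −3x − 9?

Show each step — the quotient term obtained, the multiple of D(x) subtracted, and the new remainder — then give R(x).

R(x) = 6

Step 1: lead(−6x⁷ − 45x⁶ − 78x⁵ + 9x⁴ − 9x³ − 33x² − 21x − 3) ÷ lead(D) = −6x⁷ ÷ −3x = 2x⁶. Subtract (2x⁶)·D = −6x⁷ − 18x⁶. Remainder: −27x⁶ − 78x⁵ + 9x⁴ − 9x³ − 33x² − 21x − 3.
Step 2: lead(−27x⁶ − 78x⁵ + 9x⁴ − 9x³ − 33x² − 21x − 3) ÷ lead(D) = −27x⁶ ÷ −3x = 9x⁵. Subtract (9x⁵)·D = −27x⁶ − 81x⁵. Remainder: 3x⁵ + 9x⁴ − 9x³ − 33x² − 21x − 3.
Step 3: lead(3x⁵ + 9x⁴ − 9x³ − 33x² − 21x − 3) ÷ lead(D) = 3x⁵ ÷ −3x = −x⁴. Subtract (−x⁴)·D = 3x⁵ + 9x⁴. Remainder: −9x³ − 33x² − 21x − 3.
Step 4: lead(−9x³ − 33x² − 21x − 3) ÷ lead(D) = −9x³ ÷ −3x = 3x². Subtract (3x²)·D = −9x³ − 27x². Remainder: −6x² − 21x − 3.
Step 5: lead(−6x² − 21x − 3) ÷ lead(D) = −6x² ÷ −3x = 2x. Subtract (2x)·D = −6x² − 18x. Remainder: −3x − 3.
Step 6: lead(−3x − 3) ÷ lead(D) = −3x ÷ −3x = 1. Subtract (1)·D = −3x − 9. Remainder: 6.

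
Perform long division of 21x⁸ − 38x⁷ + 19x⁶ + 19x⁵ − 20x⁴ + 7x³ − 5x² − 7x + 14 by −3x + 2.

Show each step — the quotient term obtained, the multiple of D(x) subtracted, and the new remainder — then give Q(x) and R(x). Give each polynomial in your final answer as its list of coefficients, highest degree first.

Step 1: lead(21x⁸ − 38x⁷ + 19x⁶ + 19x⁵ − 20x⁴ + 7x³ − 5x² − 7x + 14) ÷ lead(D) = 21x⁸ ÷ −3x = −7x⁷. Subtract (−7x⁷)·D = 21x⁸ − 14x⁷. Remainder: −24x⁷ + 19x⁶ + 19x⁵ − 20x⁴ + 7x³ − 5x² − 7x + 14.
Step 2: lead(−24x⁷ + 19x⁶ + 19x⁵ − 20x⁴ + 7x³ − 5x² − 7x + 14) ÷ lead(D) = −24x⁷ ÷ −3x = 8x⁶. Subtract (8x⁶)·D = −24x⁷ + 16x⁶. Remainder: 3x⁶ + 19x⁵ − 20x⁴ + 7x³ − 5x² − 7x + 14.
Step 3: lead(3x⁶ + 19x⁵ − 20x⁴ + 7x³ − 5x² − 7x + 14) ÷ lead(D) = 3x⁶ ÷ −3x = −x⁵. Subtract (−x⁵)·D = 3x⁶ − 2x⁵. Remainder: 21x⁵ − 20x⁴ + 7x³ − 5x² − 7x + 14.
Step 4: lead(21x⁵ − 20x⁴ + 7x³ − 5x² − 7x + 14) ÷ lead(D) = 21x⁵ ÷ −3x = −7x⁴. Subtract (−7x⁴)·D = 21x⁵ − 14x⁴. Remainder: −6x⁴ + 7x³ − 5x² − 7x + 14.
Step 5: lead(−6x⁴ + 7x³ − 5x² − 7x + 14) ÷ lead(D) = −6x⁴ ÷ −3x = 2x³. Subtract (2x³)·D = −6x⁴ + 4x³. Remainder: 3x³ − 5x² − 7x + 14.
Step 6: lead(3x³ − 5x² − 7x + 14) ÷ lead(D) = 3x³ ÷ −3x = −x². Subtract (−x²)·D = 3x³ − 2x². Remainder: −3x² − 7x + 14.
Step 7: lead(−3x² − 7x + 14) ÷ lead(D) = −3x² ÷ −3x = x. Subtract (x)·D = −3x² + 2x. Remainder: −9x + 14.
Step 8: lead(−9x + 14) ÷ lead(D) = −9x ÷ −3x = 3. Subtract (3)·D = −9x + 6. Remainder: 8.

Q = [-7, 8, -1, -7, 2, -1, 1, 3]; R = [8]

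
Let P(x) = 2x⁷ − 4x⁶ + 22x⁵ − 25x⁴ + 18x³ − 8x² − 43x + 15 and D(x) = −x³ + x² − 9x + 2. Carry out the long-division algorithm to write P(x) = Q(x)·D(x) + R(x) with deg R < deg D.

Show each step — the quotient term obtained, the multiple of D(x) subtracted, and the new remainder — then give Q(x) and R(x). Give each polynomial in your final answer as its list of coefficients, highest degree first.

Step 1: lead(2x⁷ − 4x⁶ + 22x⁵ − 25x⁴ + 18x³ − 8x² − 43x + 15) ÷ lead(D) = 2x⁷ ÷ −x³ = −2x⁴. Subtract (−2x⁴)·D = 2x⁷ − 2x⁶ + 18x⁵ − 4x⁴. Remainder: −2x⁶ + 4x⁵ − 21x⁴ + 18x³ − 8x² − 43x + 15.
Step 2: lead(−2x⁶ + 4x⁵ − 21x⁴ + 18x³ − 8x² − 43x + 15) ÷ lead(D) = −2x⁶ ÷ −x³ = 2x³. Subtract (2x³)·D = −2x⁶ + 2x⁵ − 18x⁴ + 4x³. Remainder: 2x⁵ − 3x⁴ + 14x³ − 8x² − 43x + 15.
Step 3: lead(2x⁵ − 3x⁴ + 14x³ − 8x² − 43x + 15) ÷ lead(D) = 2x⁵ ÷ −x³ = −2x². Subtract (−2x²)·D = 2x⁵ − 2x⁴ + 18x³ − 4x². Remainder: −x⁴ − 4x³ − 4x² − 43x + 15.
Step 4: lead(−x⁴ − 4x³ − 4x² − 43x + 15) ÷ lead(D) = −x⁴ ÷ −x³ = x. Subtract (x)·D = −x⁴ + x³ − 9x² + 2x. Remainder: −5x³ + 5x² − 45x + 15.
Step 5: lead(−5x³ + 5x² − 45x + 15) ÷ lead(D) = −5x³ ÷ −x³ = 5. Subtract (5)·D = −5x³ + 5x² − 45x + 10. Remainder: 5.

Q = [-2, 2, -2, 1, 5]; R = [5]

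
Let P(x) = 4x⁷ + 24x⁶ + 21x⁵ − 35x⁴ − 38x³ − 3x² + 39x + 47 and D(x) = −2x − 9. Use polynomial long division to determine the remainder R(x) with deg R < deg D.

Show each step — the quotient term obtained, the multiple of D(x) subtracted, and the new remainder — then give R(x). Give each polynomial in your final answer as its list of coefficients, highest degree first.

Step 1: lead(4x⁷ + 24x⁶ + 21x⁵ − 35x⁴ − 38x³ − 3x² + 39x + 47) ÷ lead(D) = 4x⁷ ÷ −2x = −2x⁶. Subtract (−2x⁶)·D = 4x⁷ + 18x⁶. Remainder: 6x⁶ + 21x⁵ − 35x⁴ − 38x³ − 3x² + 39x + 47.
Step 2: lead(6x⁶ + 21x⁵ − 35x⁴ − 38x³ − 3x² + 39x + 47) ÷ lead(D) = 6x⁶ ÷ −2x = −3x⁵. Subtract (−3x⁵)·D = 6x⁶ + 27x⁵. Remainder: −6x⁵ − 35x⁴ − 38x³ − 3x² + 39x + 47.
Step 3: lead(−6x⁵ − 35x⁴ − 38x³ − 3x² + 39x + 47) ÷ lead(D) = −6x⁵ ÷ −2x = 3x⁴. Subtract (3x⁴)·D = −6x⁵ − 27x⁴. Remainder: −8x⁴ − 38x³ − 3x² + 39x + 47.
Step 4: lead(−8x⁴ − 38x³ − 3x² + 39x + 47) ÷ lead(D) = −8x⁴ ÷ −2x = 4x³. Subtract (4x³)·D = −8x⁴ − 36x³. Remainder: −2x³ − 3x² + 39x + 47.
Step 5: lead(−2x³ − 3x² + 39x + 47) ÷ lead(D) = −2x³ ÷ −2x = x². Subtract (x²)·D = −2x³ − 9x². Remainder: 6x² + 39x + 47.
Step 6: lead(6x² + 39x + 47) ÷ lead(D) = 6x² ÷ −2x = −3x. Subtract (−3x)·D = 6x² + 27x. Remainder: 12x + 47.
Step 7: lead(12x + 47) ÷ lead(D) = 12x ÷ −2x = −6. Subtract (−6)·D = 12x + 54. Remainder: −7.

R = [-7]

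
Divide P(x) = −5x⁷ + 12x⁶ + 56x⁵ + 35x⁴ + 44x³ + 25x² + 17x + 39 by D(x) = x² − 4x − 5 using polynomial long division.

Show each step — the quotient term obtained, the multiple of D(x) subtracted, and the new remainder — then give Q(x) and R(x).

Q(x) = −5x⁵ − 8x⁴ − x³ − 9x² + 3x − 8; R(x) = −1

Step 1: lead(−5x⁷ + 12x⁶ + 56x⁵ + 35x⁴ + 44x³ + 25x² + 17x + 39) ÷ lead(D) = −5x⁷ ÷ x² = −5x⁵. Subtract (−5x⁵)·D = −5x⁷ + 20x⁶ + 25x⁵. Remainder: −8x⁶ + 31x⁵ + 35x⁴ + 44x³ + 25x² + 17x + 39.
Step 2: lead(−8x⁶ + 31x⁵ + 35x⁴ + 44x³ + 25x² + 17x + 39) ÷ lead(D) = −8x⁶ ÷ x² = −8x⁴. Subtract (−8x⁴)·D = −8x⁶ + 32x⁵ + 40x⁴. Remainder: −x⁵ − 5x⁴ + 44x³ + 25x² + 17x + 39.
Step 3: lead(−x⁵ − 5x⁴ + 44x³ + 25x² + 17x + 39) ÷ lead(D) = −x⁵ ÷ x² = −x³. Subtract (−x³)·D = −x⁵ + 4x⁴ + 5x³. Remainder: −9x⁴ + 39x³ + 25x² + 17x + 39.
Step 4: lead(−9x⁴ + 39x³ + 25x² + 17x + 39) ÷ lead(D) = −9x⁴ ÷ x² = −9x². Subtract (−9x²)·D = −9x⁴ + 36x³ + 45x². Remainder: 3x³ − 20x² + 17x + 39.
Step 5: lead(3x³ − 20x² + 17x + 39) ÷ lead(D) = 3x³ ÷ x² = 3x. Subtract (3x)·D = 3x³ − 12x² − 15x. Remainder: −8x² + 32x + 39.
Step 6: lead(−8x² + 32x + 39) ÷ lead(D) = −8x² ÷ x² = −8. Subtract (−8)·D = −8x² + 32x + 40. Remainder: −1.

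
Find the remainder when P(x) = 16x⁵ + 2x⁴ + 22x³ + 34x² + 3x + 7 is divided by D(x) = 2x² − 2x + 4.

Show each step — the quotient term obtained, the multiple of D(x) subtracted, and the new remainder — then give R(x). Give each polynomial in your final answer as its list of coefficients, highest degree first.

R = [-7, -5]

Step 1: lead(16x⁵ + 2x⁴ + 22x³ + 34x² + 3x + 7) ÷ lead(D) = 16x⁵ ÷ 2x² = 8x³. Subtract (8x³)·D = 16x⁵ − 16x⁴ + 32x³. Remainder: 18x⁴ − 10x³ + 34x² + 3x + 7.
Step 2: lead(18x⁴ − 10x³ + 34x² + 3x + 7) ÷ lead(D) = 18x⁴ ÷ 2x² = 9x². Subtract (9x²)·D = 18x⁴ − 18x³ + 36x². Remainder: 8x³ − 2x² + 3x + 7.
Step 3: lead(8x³ − 2x² + 3x + 7) ÷ lead(D) = 8x³ ÷ 2x² = 4x. Subtract (4x)·D = 8x³ − 8x² + 16x. Remainder: 6x² − 13x + 7.
Step 4: lead(6x² − 13x + 7) ÷ lead(D) = 6x² ÷ 2x² = 3. Subtract (3)·D = 6x² − 6x + 12. Remainder: −7x − 5.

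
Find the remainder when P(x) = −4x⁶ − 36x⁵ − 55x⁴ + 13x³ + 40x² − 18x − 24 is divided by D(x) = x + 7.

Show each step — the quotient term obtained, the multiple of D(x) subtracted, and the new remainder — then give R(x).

R(x) = 4

Step 1: lead(−4x⁶ − 36x⁵ − 55x⁴ + 13x³ + 40x² − 18x − 24) ÷ lead(D) = −4x⁶ ÷ x = −4x⁵. Subtract (−4x⁵)·D = −4x⁶ − 28x⁵. Remainder: −8x⁵ − 55x⁴ + 13x³ + 40x² − 18x − 24.
Step 2: lead(−8x⁵ − 55x⁴ + 13x³ + 40x² − 18x − 24) ÷ lead(D) = −8x⁵ ÷ x = −8x⁴. Subtract (−8x⁴)·D = −8x⁵ − 56x⁴. Remainder: x⁴ + 13x³ + 40x² − 18x − 24.
Step 3: lead(x⁴ + 13x³ + 40x² − 18x − 24) ÷ lead(D) = x⁴ ÷ x = x³. Subtract (x³)·D = x⁴ + 7x³. Remainder: 6x³ + 40x² − 18x − 24.
Step 4: lead(6x³ + 40x² − 18x − 24) ÷ lead(D) = 6x³ ÷ x = 6x². Subtract (6x²)·D = 6x³ + 42x². Remainder: −2x² − 18x − 24.
Step 5: lead(−2x² − 18x − 24) ÷ lead(D) = −2x² ÷ x = −2x. Subtract (−2x)·D = −2x² − 14x. Remainder: −4x − 24.
Step 6: lead(−4x − 24) ÷ lead(D) = −4x ÷ x = −4. Subtract (−4)·D = −4x − 28. Remainder: 4.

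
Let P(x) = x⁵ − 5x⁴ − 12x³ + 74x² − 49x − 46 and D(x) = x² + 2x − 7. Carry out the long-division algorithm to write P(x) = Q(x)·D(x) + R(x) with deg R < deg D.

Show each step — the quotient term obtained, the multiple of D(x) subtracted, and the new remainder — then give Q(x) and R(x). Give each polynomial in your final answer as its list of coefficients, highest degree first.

Q = [1, -7, 9, 7]; R = [3]

Step 1: lead(x⁵ − 5x⁴ − 12x³ + 74x² − 49x − 46) ÷ lead(D) = x⁵ ÷ x² = x³. Subtract (x³)·D = x⁵ + 2x⁴ − 7x³. Remainder: −7x⁴ − 5x³ + 74x² − 49x − 46.
Step 2: lead(−7x⁴ − 5x³ + 74x² − 49x − 46) ÷ lead(D) = −7x⁴ ÷ x² = −7x². Subtract (−7x²)·D = −7x⁴ − 14x³ + 49x². Remainder: 9x³ + 25x² − 49x − 46.
Step 3: lead(9x³ + 25x² − 49x − 46) ÷ lead(D) = 9x³ ÷ x² = 9x. Subtract (9x)·D = 9x³ + 18x² − 63x. Remainder: 7x² + 14x − 46.
Step 4: lead(7x² + 14x − 46) ÷ lead(D) = 7x² ÷ x² = 7. Subtract (7)·D = 7x² + 14x − 49. Remainder: 3.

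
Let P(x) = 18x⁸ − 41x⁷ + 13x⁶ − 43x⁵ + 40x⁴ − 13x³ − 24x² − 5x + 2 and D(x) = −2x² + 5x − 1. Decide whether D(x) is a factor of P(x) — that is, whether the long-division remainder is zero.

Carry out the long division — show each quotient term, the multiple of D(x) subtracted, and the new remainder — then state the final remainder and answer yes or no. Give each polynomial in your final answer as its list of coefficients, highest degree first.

Step 1: lead(18x⁸ − 41x⁷ + 13x⁶ − 43x⁵ + 40x⁴ − 13x³ − 24x² − 5x + 2) ÷ lead(D) = 18x⁸ ÷ −2x² = −9x⁶. Subtract (−9x⁶)·D = 18x⁸ − 45x⁷ + 9x⁶. Remainder: 4x⁷ + 4x⁶ − 43x⁵ + 40x⁴ − 13x³ − 24x² − 5x + 2.
Step 2: lead(4x⁷ + 4x⁶ − 43x⁵ + 40x⁴ − 13x³ − 24x² − 5x + 2) ÷ lead(D) = 4x⁷ ÷ −2x² = −2x⁵. Subtract (−2x⁵)·D = 4x⁷ − 10x⁶ + 2x⁵. Remainder: 14x⁶ − 45x⁵ + 40x⁴ − 13x³ − 24x² − 5x + 2.
Step 3: lead(14x⁶ − 45x⁵ + 40x⁴ − 13x³ − 24x² − 5x + 2) ÷ lead(D) = 14x⁶ ÷ −2x² = −7x⁴. Subtract (−7x⁴)·D = 14x⁶ − 35x⁵ + 7x⁴. Remainder: −10x⁵ + 33x⁴ − 13x³ − 24x² − 5x + 2.
Step 4: lead(−10x⁵ + 33x⁴ − 13x³ − 24x² − 5x + 2) ÷ lead(D) = −10x⁵ ÷ −2x² = 5x³. Subtract (5x³)·D = −10x⁵ + 25x⁴ − 5x³. Remainder: 8x⁴ − 8x³ − 24x² − 5x + 2.
Step 5: lead(8x⁴ − 8x³ − 24x² − 5x + 2) ÷ lead(D) = 8x⁴ ÷ −2x² = −4x². Subtract (−4x²)·D = 8x⁴ − 20x³ + 4x². Remainder: 12x³ − 28x² − 5x + 2.
Step 6: lead(12x³ − 28x² − 5x + 2) ÷ lead(D) = 12x³ ÷ −2x² = −6x. Subtract (−6x)·D = 12x³ − 30x² + 6x. Remainder: 2x² − 11x + 2.
Step 7: lead(2x² − 11x + 2) ÷ lead(D) = 2x² ÷ −2x² = −1. Subtract (−1)·D = 2x² − 5x + 1. Remainder: −6x + 1.

R = [-6, 1], so D(x) is not a factor of P(x). no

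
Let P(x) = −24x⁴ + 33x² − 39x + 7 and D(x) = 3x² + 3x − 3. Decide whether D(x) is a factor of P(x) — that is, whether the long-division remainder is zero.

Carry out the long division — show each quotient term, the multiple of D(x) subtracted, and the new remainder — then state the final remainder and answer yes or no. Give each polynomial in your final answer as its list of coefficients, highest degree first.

R = [-8], so D(x) is not a factor of P(x). no

Step 1: lead(−24x⁴ + 33x² − 39x + 7) ÷ lead(D) = −24x⁴ ÷ 3x² = −8x². Subtract (−8x²)·D = −24x⁴ − 24x³ + 24x². Remainder: 24x³ + 9x² − 39x + 7.
Step 2: lead(24x³ + 9x² − 39x + 7) ÷ lead(D) = 24x³ ÷ 3x² = 8x. Subtract (8x)·D = 24x³ + 24x² − 24x. Remainder: −15x² − 15x + 7.
Step 3: lead(−15x² − 15x + 7) ÷ lead(D) = −15x² ÷ 3x² = −5. Subtract (−5)·D = −15x² − 15x + 15. Remainder: −8.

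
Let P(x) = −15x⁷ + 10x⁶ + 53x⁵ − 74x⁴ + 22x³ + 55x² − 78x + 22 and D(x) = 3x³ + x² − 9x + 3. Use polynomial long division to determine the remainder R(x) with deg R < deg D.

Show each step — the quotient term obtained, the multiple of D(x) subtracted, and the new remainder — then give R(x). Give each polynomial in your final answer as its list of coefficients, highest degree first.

Step 1: lead(−15x⁷ + 10x⁶ + 53x⁵ − 74x⁴ + 22x³ + 55x² − 78x + 22) ÷ lead(D) = −15x⁷ ÷ 3x³ = −5x⁴. Subtract (−5x⁴)·D = −15x⁷ − 5x⁶ + 45x⁵ − 15x⁴. Remainder: 15x⁶ + 8x⁵ − 59x⁴ + 22x³ + 55x² − 78x + 22.
Step 2: lead(15x⁶ + 8x⁵ − 59x⁴ + 22x³ + 55x² − 78x + 22) ÷ lead(D) = 15x⁶ ÷ 3x³ = 5x³. Subtract (5x³)·D = 15x⁶ + 5x⁵ − 45x⁴ + 15x³. Remainder: 3x⁵ − 14x⁴ + 7x³ + 55x² − 78x + 22.
Step 3: lead(3x⁵ − 14x⁴ + 7x³ + 55x² − 78x + 22) ÷ lead(D) = 3x⁵ ÷ 3x³ = x². Subtract (x²)·D = 3x⁵ + x⁴ − 9x³ + 3x². Remainder: −15x⁴ + 16x³ + 52x² − 78x + 22.
Step 4: lead(−15x⁴ + 16x³ + 52x² − 78x + 22) ÷ lead(D) = −15x⁴ ÷ 3x³ = −5x. Subtract (−5x)·D = −15x⁴ − 5x³ + 45x² − 15x. Remainder: 21x³ + 7x² − 63x + 22.
Step 5: lead(21x³ + 7x² − 63x + 22) ÷ lead(D) = 21x³ ÷ 3x³ = 7. Subtract (7)·D = 21x³ + 7x² − 63x + 21. Remainder: 1.

R = [1]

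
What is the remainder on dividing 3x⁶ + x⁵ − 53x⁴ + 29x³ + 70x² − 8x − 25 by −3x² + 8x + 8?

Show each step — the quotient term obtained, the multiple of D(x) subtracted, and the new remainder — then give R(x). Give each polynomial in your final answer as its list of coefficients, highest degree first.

Step 1: lead(3x⁶ + x⁵ − 53x⁴ + 29x³ + 70x² − 8x − 25) ÷ lead(D) = 3x⁶ ÷ −3x² = −x⁴. Subtract (−x⁴)·D = 3x⁶ − 8x⁵ − 8x⁴. Remainder: 9x⁵ − 45x⁴ + 29x³ + 70x² − 8x − 25.
Step 2: lead(9x⁵ − 45x⁴ + 29x³ + 70x² − 8x − 25) ÷ lead(D) = 9x⁵ ÷ −3x² = −3x³. Subtract (−3x³)·D = 9x⁵ − 24x⁴ − 24x³. Remainder: −21x⁴ + 53x³ + 70x² − 8x − 25.
Step 3: lead(−21x⁴ + 53x³ + 70x² − 8x − 25) ÷ lead(D) = −21x⁴ ÷ −3x² = 7x². Subtract (7x²)·D = −21x⁴ + 56x³ + 56x². Remainder: −3x³ + 14x² − 8x − 25.
Step 4: lead(−3x³ + 14x² − 8x − 25) ÷ lead(D) = −3x³ ÷ −3x² = x. Subtract (x)·D = −3x³ + 8x² + 8x. Remainder: 6x² − 16x − 25.
Step 5: lead(6x² − 16x − 25) ÷ lead(D) = 6x² ÷ −3x² = −2. Subtract (−2)·D = 6x² − 16x − 16. Remainder: −9.

R = [-9]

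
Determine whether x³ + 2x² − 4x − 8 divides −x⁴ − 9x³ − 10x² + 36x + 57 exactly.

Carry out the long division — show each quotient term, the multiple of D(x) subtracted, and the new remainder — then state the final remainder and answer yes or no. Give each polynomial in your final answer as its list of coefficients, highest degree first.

R = [1], so D(x) is not a factor of P(x). no

Step 1: lead(−x⁴ − 9x³ − 10x² + 36x + 57) ÷ lead(D) = −x⁴ ÷ x³ = −x. Subtract (−x)·D = −x⁴ − 2x³ + 4x² + 8x. Remainder: −7x³ − 14x² + 28x + 57.
Step 2: lead(−7x³ − 14x² + 28x + 57) ÷ lead(D) = −7x³ ÷ x³ = −7. Subtract (−7)·D = −7x³ − 14x² + 28x + 56. Remainder: 1.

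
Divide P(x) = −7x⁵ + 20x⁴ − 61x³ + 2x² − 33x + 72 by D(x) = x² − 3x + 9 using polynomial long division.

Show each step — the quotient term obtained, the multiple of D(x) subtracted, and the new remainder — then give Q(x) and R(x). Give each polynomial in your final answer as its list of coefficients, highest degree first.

Q = [-7, -1, -1, 8]; R = [0]

Step 1: lead(−7x⁵ + 20x⁴ − 61x³ + 2x² − 33x + 72) ÷ lead(D) = −7x⁵ ÷ x² = −7x³. Subtract (−7x³)·D = −7x⁵ + 21x⁴ − 63x³. Remainder: −x⁴ + 2x³ + 2x² − 33x + 72.
Step 2: lead(−x⁴ + 2x³ + 2x² − 33x + 72) ÷ lead(D) = −x⁴ ÷ x² = −x². Subtract (−x²)·D = −x⁴ + 3x³ − 9x². Remainder: −x³ + 11x² − 33x + 72.
Step 3: lead(−x³ + 11x² − 33x + 72) ÷ lead(D) = −x³ ÷ x² = −x. Subtract (−x)·D = −x³ + 3x² − 9x. Remainder: 8x² − 24x + 72.
Step 4: lead(8x² − 24x + 72) ÷ lead(D) = 8x² ÷ x² = 8. Subtract (8)·D = 8x² − 24x + 72. Remainder: 0.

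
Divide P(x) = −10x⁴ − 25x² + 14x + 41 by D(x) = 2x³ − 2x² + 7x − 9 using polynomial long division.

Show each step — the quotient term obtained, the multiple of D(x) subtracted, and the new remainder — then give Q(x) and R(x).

Q(x) = −5x − 5; R(x) = 4x − 4

Step 1: lead(−10x⁴ − 25x² + 14x + 41) ÷ lead(D) = −10x⁴ ÷ 2x³ = −5x. Subtract (−5x)·D = −10x⁴ + 10x³ − 35x² + 45x. Remainder: −10x³ + 10x² − 31x + 41.
Step 2: lead(−10x³ + 10x² − 31x + 41) ÷ lead(D) = −10x³ ÷ 2x³ = −5. Subtract (−5)·D = −10x³ + 10x² − 35x + 45. Remainder: 4x − 4.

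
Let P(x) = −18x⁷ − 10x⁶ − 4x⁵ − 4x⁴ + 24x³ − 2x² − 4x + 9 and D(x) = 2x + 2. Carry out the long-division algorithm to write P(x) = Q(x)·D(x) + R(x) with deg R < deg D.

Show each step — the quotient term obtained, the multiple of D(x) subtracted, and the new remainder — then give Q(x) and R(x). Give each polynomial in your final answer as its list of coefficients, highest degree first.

Q = [-9, 4, -6, 4, 8, -9, 7]; R = [-5]

Step 1: lead(−18x⁷ − 10x⁶ − 4x⁵ − 4x⁴ + 24x³ − 2x² − 4x + 9) ÷ lead(D) = −18x⁷ ÷ 2x = −9x⁶. Subtract (−9x⁶)·D = −18x⁷ − 18x⁶. Remainder: 8x⁶ − 4x⁵ − 4x⁴ + 24x³ − 2x² − 4x + 9.
Step 2: lead(8x⁶ − 4x⁵ − 4x⁴ + 24x³ − 2x² − 4x + 9) ÷ lead(D) = 8x⁶ ÷ 2x = 4x⁵. Subtract (4x⁵)·D = 8x⁶ + 8x⁵. Remainder: −12x⁵ − 4x⁴ + 24x³ − 2x² − 4x + 9.
Step 3: lead(−12x⁵ − 4x⁴ + 24x³ − 2x² − 4x + 9) ÷ lead(D) = −12x⁵ ÷ 2x = −6x⁴. Subtract (−6x⁴)·D = −12x⁵ − 12x⁴. Remainder: 8x⁴ + 24x³ − 2x² − 4x + 9.
Step 4: lead(8x⁴ + 24x³ − 2x² − 4x + 9) ÷ lead(D) = 8x⁴ ÷ 2x = 4x³. Subtract (4x³)·D = 8x⁴ + 8x³. Remainder: 16x³ − 2x² − 4x + 9.
Step 5: lead(16x³ − 2x² − 4x + 9) ÷ lead(D) = 16x³ ÷ 2x = 8x². Subtract (8x²)·D = 16x³ + 16x². Remainder: −18x² − 4x + 9.
Step 6: lead(−18x² − 4x + 9) ÷ lead(D) = −18x² ÷ 2x = −9x. Subtract (−9x)·D = −18x² − 18x. Remainder: 14x + 9.
Step 7: lead(14x + 9) ÷ lead(D) = 14x ÷ 2x = 7. Subtract (7)·D = 14x + 14. Remainder: −5.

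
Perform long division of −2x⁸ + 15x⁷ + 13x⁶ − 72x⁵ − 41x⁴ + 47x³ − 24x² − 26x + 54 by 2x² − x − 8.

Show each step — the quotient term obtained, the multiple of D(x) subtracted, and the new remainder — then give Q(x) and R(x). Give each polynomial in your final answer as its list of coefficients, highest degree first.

Q = [-1, 7, 6, -5, 1, 4, -6]; R = [6]

Step 1: lead(−2x⁸ + 15x⁷ + 13x⁶ − 72x⁵ − 41x⁴ + 47x³ − 24x² − 26x + 54) ÷ lead(D) = −2x⁸ ÷ 2x² = −x⁶. Subtract (−x⁶)·D = −2x⁸ + x⁷ + 8x⁶. Remainder: 14x⁷ + 5x⁶ − 72x⁵ − 41x⁴ + 47x³ − 24x² − 26x + 54.
Step 2: lead(14x⁷ + 5x⁶ − 72x⁵ − 41x⁴ + 47x³ − 24x² − 26x + 54) ÷ lead(D) = 14x⁷ ÷ 2x² = 7x⁵. Subtract (7x⁵)·D = 14x⁷ − 7x⁶ − 56x⁵. Remainder: 12x⁶ − 16x⁵ − 41x⁴ + 47x³ − 24x² − 26x + 54.
Step 3: lead(12x⁶ − 16x⁵ − 41x⁴ + 47x³ − 24x² − 26x + 54) ÷ lead(D) = 12x⁶ ÷ 2x² = 6x⁴. Subtract (6x⁴)·D = 12x⁶ − 6x⁵ − 48x⁴. Remainder: −10x⁵ + 7x⁴ + 47x³ − 24x² − 26x + 54.
Step 4: lead(−10x⁵ + 7x⁴ + 47x³ − 24x² − 26x + 54) ÷ lead(D) = −10x⁵ ÷ 2x² = −5x³. Subtract (−5x³)·D = −10x⁵ + 5x⁴ + 40x³. Remainder: 2x⁴ + 7x³ − 24x² − 26x + 54.
Step 5: lead(2x⁴ + 7x³ − 24x² − 26x + 54) ÷ lead(D) = 2x⁴ ÷ 2x² = x². Subtract (x²)·D = 2x⁴ − x³ − 8x². Remainder: 8x³ − 16x² − 26x + 54.
Step 6: lead(8x³ − 16x² − 26x + 54) ÷ lead(D) = 8x³ ÷ 2x² = 4x. Subtract (4x)·D = 8x³ − 4x² − 32x. Remainder: −12x² + 6x + 54.
Step 7: lead(−12x² + 6x + 54) ÷ lead(D) = −12x² ÷ 2x² = −6. Subtract (−6)·D = −12x² + 6x + 48. Remainder: 6.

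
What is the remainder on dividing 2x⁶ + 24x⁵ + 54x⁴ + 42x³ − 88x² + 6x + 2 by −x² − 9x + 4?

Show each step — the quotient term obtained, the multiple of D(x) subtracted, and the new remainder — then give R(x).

R(x) = −6

Step 1: lead(2x⁶ + 24x⁵ + 54x⁴ + 42x³ − 88x² + 6x + 2) ÷ lead(D) = 2x⁶ ÷ −x² = −2x⁴. Subtract (−2x⁴)·D = 2x⁶ + 18x⁵ − 8x⁴. Remainder: 6x⁵ + 62x⁴ + 42x³ − 88x² + 6x + 2.
Step 2: lead(6x⁵ + 62x⁴ + 42x³ − 88x² + 6x + 2) ÷ lead(D) = 6x⁵ ÷ −x² = −6x³. Subtract (−6x³)·D = 6x⁵ + 54x⁴ − 24x³. Remainder: 8x⁴ + 66x³ − 88x² + 6x + 2.
Step 3: lead(8x⁴ + 66x³ − 88x² + 6x + 2) ÷ lead(D) = 8x⁴ ÷ −x² = −8x². Subtract (−8x²)·D = 8x⁴ + 72x³ − 32x². Remainder: −6x³ − 56x² + 6x + 2.
Step 4: lead(−6x³ − 56x² + 6x + 2) ÷ lead(D) = −6x³ ÷ −x² = 6x. Subtract (6x)·D = −6x³ − 54x² + 24x. Remainder: −2x² − 18x + 2.
Step 5: lead(−2x² − 18x + 2) ÷ lead(D) = −2x² ÷ −x² = 2. Subtract (2)·D = −2x² − 18x + 8. Remainder: −6.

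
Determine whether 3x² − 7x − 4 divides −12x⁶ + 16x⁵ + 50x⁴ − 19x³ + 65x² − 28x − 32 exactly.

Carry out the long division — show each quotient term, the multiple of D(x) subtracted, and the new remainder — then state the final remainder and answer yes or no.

Step 1: lead(−12x⁶ + 16x⁵ + 50x⁴ − 19x³ + 65x² − 28x − 32) ÷ lead(D) = −12x⁶ ÷ 3x² = −4x⁴. Subtract (−4x⁴)·D = −12x⁶ + 28x⁵ + 16x⁴. Remainder: −12x⁵ + 34x⁴ − 19x³ + 65x² − 28x − 32.
Step 2: lead(−12x⁵ + 34x⁴ − 19x³ + 65x² − 28x − 32) ÷ lead(D) = −12x⁵ ÷ 3x² = −4x³. Subtract (−4x³)·D = −12x⁵ + 28x⁴ + 16x³. Remainder: 6x⁴ − 35x³ + 65x² − 28x − 32.
Step 3: lead(6x⁴ − 35x³ + 65x² − 28x − 32) ÷ lead(D) = 6x⁴ ÷ 3x² = 2x². Subtract (2x²)·D = 6x⁴ − 14x³ − 8x². Remainder: −21x³ + 73x² − 28x − 32.
Step 4: lead(−21x³ + 73x² − 28x − 32) ÷ lead(D) = −21x³ ÷ 3x² = −7x. Subtract (−7x)·D = −21x³ + 49x² + 28x. Remainder: 24x² − 56x − 32.
Step 5: lead(24x² − 56x − 32) ÷ lead(D) = 24x² ÷ 3x² = 8. Subtract (8)·D = 24x² − 56x − 32. Remainder: 0.

R(x) = 0, so D(x) is a factor of P(x). yes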